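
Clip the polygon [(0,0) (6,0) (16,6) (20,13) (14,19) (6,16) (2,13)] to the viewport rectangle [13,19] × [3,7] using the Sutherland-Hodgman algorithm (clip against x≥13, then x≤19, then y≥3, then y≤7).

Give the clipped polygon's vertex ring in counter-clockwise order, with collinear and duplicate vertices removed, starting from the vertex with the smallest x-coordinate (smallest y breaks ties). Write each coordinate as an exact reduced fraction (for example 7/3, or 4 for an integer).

Clipped polygon: [(13,21/5) (16,6) (116/7,7) (13,7)]

1. After x ≥ 13: [(13,21/5) (16,6) (20,13) (14,19) (13,149/8)]
2. After x ≤ 19: [(13,21/5) (16,6) (19,45/4) (19,14) (14,19) (13,149/8)]
3. After y ≥ 3: [(13,21/5) (16,6) (19,45/4) (19,14) (14,19) (13,149/8)]
4. After y ≤ 7: [(13,7) (13,21/5) (16,6) (116/7,7)]
5. Canonical ring: [(13,21/5) (16,6) (116/7,7) (13,7)]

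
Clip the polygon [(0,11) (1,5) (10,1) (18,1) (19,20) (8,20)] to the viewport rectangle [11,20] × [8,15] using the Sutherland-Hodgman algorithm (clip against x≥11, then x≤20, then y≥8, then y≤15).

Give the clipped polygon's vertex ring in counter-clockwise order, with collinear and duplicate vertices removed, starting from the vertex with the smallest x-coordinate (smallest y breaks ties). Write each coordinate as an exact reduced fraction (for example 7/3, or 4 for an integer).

1. After x ≥ 11: [(11,1) (18,1) (19,20) (11,20)]
2. After x ≤ 20: [(11,1) (18,1) (19,20) (11,20)]
3. After y ≥ 8: [(11,8) (349/19,8) (19,20) (11,20)]
4. After y ≤ 15: [(11,15) (11,8) (349/19,8) (356/19,15)]
5. Canonical ring: [(11,8) (349/19,8) (356/19,15) (11,15)]

Clipped polygon: [(11,8) (349/19,8) (356/19,15) (11,15)]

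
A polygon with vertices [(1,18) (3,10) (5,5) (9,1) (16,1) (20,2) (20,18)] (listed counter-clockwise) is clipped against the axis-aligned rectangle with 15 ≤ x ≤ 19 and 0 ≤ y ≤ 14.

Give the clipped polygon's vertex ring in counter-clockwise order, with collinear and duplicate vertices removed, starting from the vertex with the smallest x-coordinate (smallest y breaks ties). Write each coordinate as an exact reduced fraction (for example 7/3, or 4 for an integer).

Clipped polygon: [(15,1) (16,1) (19,7/4) (19,14) (15,14)]

1. After x ≥ 15: [(15,18) (15,1) (16,1) (20,2) (20,18)]
2. After x ≤ 19: [(19,18) (15,18) (15,1) (16,1) (19,7/4)]
3. After y ≥ 0: [(19,18) (15,18) (15,1) (16,1) (19,7/4)]
4. After y ≤ 14: [(19,14) (15,14) (15,1) (16,1) (19,7/4)]
5. Canonical ring: [(15,1) (16,1) (19,7/4) (19,14) (15,14)]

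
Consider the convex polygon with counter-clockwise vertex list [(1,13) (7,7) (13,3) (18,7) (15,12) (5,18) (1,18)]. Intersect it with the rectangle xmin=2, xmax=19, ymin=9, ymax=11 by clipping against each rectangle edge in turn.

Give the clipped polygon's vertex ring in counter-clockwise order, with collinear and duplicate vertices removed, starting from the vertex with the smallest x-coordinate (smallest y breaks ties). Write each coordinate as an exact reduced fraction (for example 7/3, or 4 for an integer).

Clipped polygon: [(3,11) (5,9) (84/5,9) (78/5,11)]

1. After x ≥ 2: [(2,12) (7,7) (13,3) (18,7) (15,12) (5,18) (2,18)]
2. After x ≤ 19: [(2,12) (7,7) (13,3) (18,7) (15,12) (5,18) (2,18)]
3. After y ≥ 9: [(2,12) (5,9) (84/5,9) (15,12) (5,18) (2,18)]
4. After y ≤ 11: [(3,11) (5,9) (84/5,9) (78/5,11)]
5. Canonical ring: [(3,11) (5,9) (84/5,9) (78/5,11)]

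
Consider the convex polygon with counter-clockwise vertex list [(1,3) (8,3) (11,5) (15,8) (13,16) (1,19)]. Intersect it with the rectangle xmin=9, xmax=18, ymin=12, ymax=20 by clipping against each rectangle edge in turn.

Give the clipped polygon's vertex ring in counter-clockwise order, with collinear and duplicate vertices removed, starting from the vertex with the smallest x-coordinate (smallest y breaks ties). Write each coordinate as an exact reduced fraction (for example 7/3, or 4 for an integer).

Clipped polygon: [(9,12) (14,12) (13,16) (9,17)]

1. After x ≥ 9: [(9,11/3) (11,5) (15,8) (13,16) (9,17)]
2. After x ≤ 18: [(9,11/3) (11,5) (15,8) (13,16) (9,17)]
3. After y ≥ 12: [(9,12) (14,12) (13,16) (9,17)]
4. After y ≤ 20: [(9,12) (14,12) (13,16) (9,17)]
5. Canonical ring: [(9,12) (14,12) (13,16) (9,17)]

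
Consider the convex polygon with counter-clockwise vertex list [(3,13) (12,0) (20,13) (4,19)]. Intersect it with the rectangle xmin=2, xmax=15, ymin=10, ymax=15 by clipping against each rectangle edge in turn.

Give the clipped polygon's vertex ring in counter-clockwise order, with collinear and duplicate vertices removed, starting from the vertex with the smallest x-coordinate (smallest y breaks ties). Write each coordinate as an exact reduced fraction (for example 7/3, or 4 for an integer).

Clipped polygon: [(3,13) (66/13,10) (15,10) (15,119/8) (44/3,15) (10/3,15)]

1. After x ≥ 2: [(3,13) (12,0) (20,13) (4,19)]
2. After x ≤ 15: [(3,13) (12,0) (15,39/8) (15,119/8) (4,19)]
3. After y ≥ 10: [(3,13) (66/13,10) (15,10) (15,119/8) (4,19)]
4. After y ≤ 15: [(10/3,15) (3,13) (66/13,10) (15,10) (15,119/8) (44/3,15)]
5. Canonical ring: [(3,13) (66/13,10) (15,10) (15,119/8) (44/3,15) (10/3,15)]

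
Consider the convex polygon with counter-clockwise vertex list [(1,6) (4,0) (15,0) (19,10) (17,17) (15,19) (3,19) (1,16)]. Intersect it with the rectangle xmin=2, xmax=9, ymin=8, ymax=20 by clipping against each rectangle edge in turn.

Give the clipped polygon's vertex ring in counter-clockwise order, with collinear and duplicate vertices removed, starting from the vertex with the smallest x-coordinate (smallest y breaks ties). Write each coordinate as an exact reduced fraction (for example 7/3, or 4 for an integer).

1. After x ≥ 2: [(2,4) (4,0) (15,0) (19,10) (17,17) (15,19) (3,19) (2,35/2)]
2. After x ≤ 9: [(2,4) (4,0) (9,0) (9,19) (3,19) (2,35/2)]
3. After y ≥ 8: [(2,8) (9,8) (9,19) (3,19) (2,35/2)]
4. After y ≤ 20: [(2,8) (9,8) (9,19) (3,19) (2,35/2)]
5. Canonical ring: [(2,8) (9,8) (9,19) (3,19) (2,35/2)]

Clipped polygon: [(2,8) (9,8) (9,19) (3,19) (2,35/2)]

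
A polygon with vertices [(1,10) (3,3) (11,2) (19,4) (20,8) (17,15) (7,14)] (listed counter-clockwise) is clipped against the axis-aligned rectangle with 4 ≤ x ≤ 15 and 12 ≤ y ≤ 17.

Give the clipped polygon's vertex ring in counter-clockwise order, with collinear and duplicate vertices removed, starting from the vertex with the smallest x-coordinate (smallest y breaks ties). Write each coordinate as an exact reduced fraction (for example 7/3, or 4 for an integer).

Clipped polygon: [(4,12) (15,12) (15,74/5) (7,14)]

1. After x ≥ 4: [(4,12) (4,23/8) (11,2) (19,4) (20,8) (17,15) (7,14)]
2. After x ≤ 15: [(4,12) (4,23/8) (11,2) (15,3) (15,74/5) (7,14)]
3. After y ≥ 12: [(4,12) (4,12) (15,12) (15,74/5) (7,14)]
4. After y ≤ 17: [(4,12) (4,12) (15,12) (15,74/5) (7,14)]
5. Canonical ring: [(4,12) (15,12) (15,74/5) (7,14)]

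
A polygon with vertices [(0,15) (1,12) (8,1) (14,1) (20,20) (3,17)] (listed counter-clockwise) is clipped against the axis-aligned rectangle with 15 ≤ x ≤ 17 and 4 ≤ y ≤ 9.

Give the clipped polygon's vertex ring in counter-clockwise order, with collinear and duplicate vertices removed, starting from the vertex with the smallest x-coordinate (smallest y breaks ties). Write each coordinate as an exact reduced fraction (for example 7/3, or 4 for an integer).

1. After x ≥ 15: [(15,25/6) (20,20) (15,325/17)]
2. After x ≤ 17: [(15,25/6) (17,21/2) (17,331/17) (15,325/17)]
3. After y ≥ 4: [(15,25/6) (17,21/2) (17,331/17) (15,325/17)]
4. After y ≤ 9: [(15,9) (15,25/6) (314/19,9)]
5. Canonical ring: [(15,25/6) (314/19,9) (15,9)]

Clipped polygon: [(15,25/6) (314/19,9) (15,9)]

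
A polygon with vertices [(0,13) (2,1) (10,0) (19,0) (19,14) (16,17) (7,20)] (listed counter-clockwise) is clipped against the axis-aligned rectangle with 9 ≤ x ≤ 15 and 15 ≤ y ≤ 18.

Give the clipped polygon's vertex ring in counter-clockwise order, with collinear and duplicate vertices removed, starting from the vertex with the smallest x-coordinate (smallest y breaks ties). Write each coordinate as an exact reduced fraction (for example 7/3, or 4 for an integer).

1. After x ≥ 9: [(9,1/8) (10,0) (19,0) (19,14) (16,17) (9,58/3)]
2. After x ≤ 15: [(9,1/8) (10,0) (15,0) (15,52/3) (9,58/3)]
3. After y ≥ 15: [(9,15) (15,15) (15,52/3) (9,58/3)]
4. After y ≤ 18: [(9,18) (9,15) (15,15) (15,52/3) (13,18)]
5. Canonical ring: [(9,15) (15,15) (15,52/3) (13,18) (9,18)]

Clipped polygon: [(9,15) (15,15) (15,52/3) (13,18) (9,18)]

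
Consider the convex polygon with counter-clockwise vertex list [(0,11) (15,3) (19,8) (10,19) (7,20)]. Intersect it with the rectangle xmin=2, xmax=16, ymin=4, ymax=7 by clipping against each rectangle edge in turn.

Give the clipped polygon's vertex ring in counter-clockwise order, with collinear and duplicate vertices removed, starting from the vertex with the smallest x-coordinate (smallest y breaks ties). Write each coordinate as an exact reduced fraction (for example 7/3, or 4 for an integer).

1. After x ≥ 2: [(2,95/7) (2,149/15) (15,3) (19,8) (10,19) (7,20)]
2. After x ≤ 16: [(2,95/7) (2,149/15) (15,3) (16,17/4) (16,35/3) (10,19) (7,20)]
3. After y ≥ 4: [(2,95/7) (2,149/15) (105/8,4) (79/5,4) (16,17/4) (16,35/3) (10,19) (7,20)]
4. After y ≤ 7: [(15/2,7) (105/8,4) (79/5,4) (16,17/4) (16,7)]
5. Canonical ring: [(15/2,7) (105/8,4) (79/5,4) (16,17/4) (16,7)]

Clipped polygon: [(15/2,7) (105/8,4) (79/5,4) (16,17/4) (16,7)]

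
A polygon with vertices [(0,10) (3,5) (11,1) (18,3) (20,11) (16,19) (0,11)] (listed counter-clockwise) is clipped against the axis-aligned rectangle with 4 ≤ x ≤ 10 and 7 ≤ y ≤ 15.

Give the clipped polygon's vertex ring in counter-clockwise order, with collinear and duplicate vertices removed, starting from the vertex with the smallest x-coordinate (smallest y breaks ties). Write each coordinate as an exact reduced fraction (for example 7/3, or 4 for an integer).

Clipped polygon: [(4,7) (10,7) (10,15) (8,15) (4,13)]

1. After x ≥ 4: [(4,9/2) (11,1) (18,3) (20,11) (16,19) (4,13)]
2. After x ≤ 10: [(4,9/2) (10,3/2) (10,16) (4,13)]
3. After y ≥ 7: [(4,7) (10,7) (10,16) (4,13)]
4. After y ≤ 15: [(4,7) (10,7) (10,15) (8,15) (4,13)]
5. Canonical ring: [(4,7) (10,7) (10,15) (8,15) (4,13)]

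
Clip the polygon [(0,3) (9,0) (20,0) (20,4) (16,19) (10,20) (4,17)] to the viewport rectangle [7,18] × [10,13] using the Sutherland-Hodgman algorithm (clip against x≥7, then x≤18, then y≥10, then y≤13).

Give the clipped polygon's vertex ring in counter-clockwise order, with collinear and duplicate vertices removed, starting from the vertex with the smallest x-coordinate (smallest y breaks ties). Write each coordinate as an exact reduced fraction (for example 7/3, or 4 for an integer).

Clipped polygon: [(7,10) (18,10) (18,23/2) (88/5,13) (7,13)]

1. After x ≥ 7: [(7,2/3) (9,0) (20,0) (20,4) (16,19) (10,20) (7,37/2)]
2. After x ≤ 18: [(7,2/3) (9,0) (18,0) (18,23/2) (16,19) (10,20) (7,37/2)]
3. After y ≥ 10: [(7,10) (18,10) (18,23/2) (16,19) (10,20) (7,37/2)]
4. After y ≤ 13: [(7,13) (7,10) (18,10) (18,23/2) (88/5,13)]
5. Canonical ring: [(7,10) (18,10) (18,23/2) (88/5,13) (7,13)]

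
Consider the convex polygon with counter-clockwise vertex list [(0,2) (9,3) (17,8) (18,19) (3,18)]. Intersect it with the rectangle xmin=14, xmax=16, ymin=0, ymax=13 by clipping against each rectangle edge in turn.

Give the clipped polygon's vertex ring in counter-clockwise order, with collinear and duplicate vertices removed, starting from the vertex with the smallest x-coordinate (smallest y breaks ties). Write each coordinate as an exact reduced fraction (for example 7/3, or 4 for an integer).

1. After x ≥ 14: [(14,49/8) (17,8) (18,19) (14,281/15)]
2. After x ≤ 16: [(14,49/8) (16,59/8) (16,283/15) (14,281/15)]
3. After y ≥ 0: [(14,49/8) (16,59/8) (16,283/15) (14,281/15)]
4. After y ≤ 13: [(14,13) (14,49/8) (16,59/8) (16,13)]
5. Canonical ring: [(14,49/8) (16,59/8) (16,13) (14,13)]

Clipped polygon: [(14,49/8) (16,59/8) (16,13) (14,13)]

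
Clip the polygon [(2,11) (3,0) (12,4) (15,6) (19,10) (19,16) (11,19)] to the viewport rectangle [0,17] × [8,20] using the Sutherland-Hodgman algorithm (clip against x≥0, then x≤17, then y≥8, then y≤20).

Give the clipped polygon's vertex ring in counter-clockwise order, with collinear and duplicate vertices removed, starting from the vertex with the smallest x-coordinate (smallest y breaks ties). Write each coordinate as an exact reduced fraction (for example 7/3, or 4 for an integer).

Clipped polygon: [(2,11) (25/11,8) (17,8) (17,67/4) (11,19)]

1. After x ≥ 0: [(2,11) (3,0) (12,4) (15,6) (19,10) (19,16) (11,19)]
2. After x ≤ 17: [(2,11) (3,0) (12,4) (15,6) (17,8) (17,67/4) (11,19)]
3. After y ≥ 8: [(2,11) (25/11,8) (17,8) (17,8) (17,67/4) (11,19)]
4. After y ≤ 20: [(2,11) (25/11,8) (17,8) (17,8) (17,67/4) (11,19)]
5. Canonical ring: [(2,11) (25/11,8) (17,8) (17,67/4) (11,19)]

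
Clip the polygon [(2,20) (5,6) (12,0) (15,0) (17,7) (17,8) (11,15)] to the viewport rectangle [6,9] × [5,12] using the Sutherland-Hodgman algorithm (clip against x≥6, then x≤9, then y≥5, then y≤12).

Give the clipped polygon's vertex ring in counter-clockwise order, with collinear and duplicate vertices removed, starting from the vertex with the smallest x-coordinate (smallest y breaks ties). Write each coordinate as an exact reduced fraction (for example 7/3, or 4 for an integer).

Clipped polygon: [(6,36/7) (37/6,5) (9,5) (9,12) (6,12)]

1. After x ≥ 6: [(6,160/9) (6,36/7) (12,0) (15,0) (17,7) (17,8) (11,15)]
2. After x ≤ 9: [(9,145/9) (6,160/9) (6,36/7) (9,18/7)]
3. After y ≥ 5: [(9,5) (9,145/9) (6,160/9) (6,36/7) (37/6,5)]
4. After y ≤ 12: [(9,5) (9,12) (6,12) (6,36/7) (37/6,5)]
5. Canonical ring: [(6,36/7) (37/6,5) (9,5) (9,12) (6,12)]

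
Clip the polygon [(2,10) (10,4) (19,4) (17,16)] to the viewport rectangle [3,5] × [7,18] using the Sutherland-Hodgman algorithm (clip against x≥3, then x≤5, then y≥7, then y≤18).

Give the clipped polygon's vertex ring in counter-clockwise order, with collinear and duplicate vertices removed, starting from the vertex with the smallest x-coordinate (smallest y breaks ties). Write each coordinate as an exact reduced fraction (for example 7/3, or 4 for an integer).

1. After x ≥ 3: [(3,52/5) (3,37/4) (10,4) (19,4) (17,16)]
2. After x ≤ 5: [(5,56/5) (3,52/5) (3,37/4) (5,31/4)]
3. After y ≥ 7: [(5,56/5) (3,52/5) (3,37/4) (5,31/4)]
4. After y ≤ 18: [(5,56/5) (3,52/5) (3,37/4) (5,31/4)]
5. Canonical ring: [(3,37/4) (5,31/4) (5,56/5) (3,52/5)]

Clipped polygon: [(3,37/4) (5,31/4) (5,56/5) (3,52/5)]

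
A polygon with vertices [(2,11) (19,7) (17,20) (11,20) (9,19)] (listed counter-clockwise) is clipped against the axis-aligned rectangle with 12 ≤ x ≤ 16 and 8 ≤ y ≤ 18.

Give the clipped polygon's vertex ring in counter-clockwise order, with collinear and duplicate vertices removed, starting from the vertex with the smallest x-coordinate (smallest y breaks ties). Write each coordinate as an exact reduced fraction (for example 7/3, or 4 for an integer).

Clipped polygon: [(12,147/17) (59/4,8) (16,8) (16,18) (12,18)]

1. After x ≥ 12: [(12,147/17) (19,7) (17,20) (12,20)]
2. After x ≤ 16: [(12,147/17) (16,131/17) (16,20) (12,20)]
3. After y ≥ 8: [(12,147/17) (59/4,8) (16,8) (16,20) (12,20)]
4. After y ≤ 18: [(12,18) (12,147/17) (59/4,8) (16,8) (16,18)]
5. Canonical ring: [(12,147/17) (59/4,8) (16,8) (16,18) (12,18)]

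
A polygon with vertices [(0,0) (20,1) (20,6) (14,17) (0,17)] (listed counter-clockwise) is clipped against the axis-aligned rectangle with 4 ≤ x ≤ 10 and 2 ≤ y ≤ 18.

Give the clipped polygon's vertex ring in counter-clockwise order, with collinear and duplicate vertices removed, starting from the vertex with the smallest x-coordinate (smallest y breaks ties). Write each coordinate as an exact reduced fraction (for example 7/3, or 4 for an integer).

1. After x ≥ 4: [(4,1/5) (20,1) (20,6) (14,17) (4,17)]
2. After x ≤ 10: [(4,1/5) (10,1/2) (10,17) (4,17)]
3. After y ≥ 2: [(4,2) (10,2) (10,17) (4,17)]
4. After y ≤ 18: [(4,2) (10,2) (10,17) (4,17)]
5. Canonical ring: [(4,2) (10,2) (10,17) (4,17)]

Clipped polygon: [(4,2) (10,2) (10,17) (4,17)]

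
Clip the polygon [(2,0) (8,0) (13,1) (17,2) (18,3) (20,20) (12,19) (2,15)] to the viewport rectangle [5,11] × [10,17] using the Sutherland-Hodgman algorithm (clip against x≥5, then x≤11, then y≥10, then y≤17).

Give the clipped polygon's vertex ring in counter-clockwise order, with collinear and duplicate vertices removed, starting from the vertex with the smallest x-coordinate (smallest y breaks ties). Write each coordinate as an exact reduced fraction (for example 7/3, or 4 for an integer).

Clipped polygon: [(5,10) (11,10) (11,17) (7,17) (5,81/5)]

1. After x ≥ 5: [(5,0) (8,0) (13,1) (17,2) (18,3) (20,20) (12,19) (5,81/5)]
2. After x ≤ 11: [(5,0) (8,0) (11,3/5) (11,93/5) (5,81/5)]
3. After y ≥ 10: [(5,10) (11,10) (11,93/5) (5,81/5)]
4. After y ≤ 17: [(5,10) (11,10) (11,17) (7,17) (5,81/5)]
5. Canonical ring: [(5,10) (11,10) (11,17) (7,17) (5,81/5)]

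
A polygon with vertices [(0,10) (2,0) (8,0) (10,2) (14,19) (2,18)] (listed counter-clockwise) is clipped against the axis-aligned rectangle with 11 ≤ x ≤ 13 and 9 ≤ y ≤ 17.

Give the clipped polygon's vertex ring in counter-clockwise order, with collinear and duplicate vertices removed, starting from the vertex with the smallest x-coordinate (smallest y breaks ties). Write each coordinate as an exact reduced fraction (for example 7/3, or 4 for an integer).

Clipped polygon: [(11,9) (198/17,9) (13,59/4) (13,17) (11,17)]

1. After x ≥ 11: [(11,25/4) (14,19) (11,75/4)]
2. After x ≤ 13: [(11,25/4) (13,59/4) (13,227/12) (11,75/4)]
3. After y ≥ 9: [(11,9) (198/17,9) (13,59/4) (13,227/12) (11,75/4)]
4. After y ≤ 17: [(11,17) (11,9) (198/17,9) (13,59/4) (13,17)]
5. Canonical ring: [(11,9) (198/17,9) (13,59/4) (13,17) (11,17)]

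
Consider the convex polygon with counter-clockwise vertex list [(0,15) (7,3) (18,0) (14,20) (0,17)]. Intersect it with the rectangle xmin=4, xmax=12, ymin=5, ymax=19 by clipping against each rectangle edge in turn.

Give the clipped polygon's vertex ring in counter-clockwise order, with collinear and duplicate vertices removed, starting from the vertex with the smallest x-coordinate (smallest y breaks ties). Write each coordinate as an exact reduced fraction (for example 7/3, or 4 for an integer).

1. After x ≥ 4: [(4,57/7) (7,3) (18,0) (14,20) (4,125/7)]
2. After x ≤ 12: [(4,57/7) (7,3) (12,18/11) (12,137/7) (4,125/7)]
3. After y ≥ 5: [(4,57/7) (35/6,5) (12,5) (12,137/7) (4,125/7)]
4. After y ≤ 19: [(4,57/7) (35/6,5) (12,5) (12,19) (28/3,19) (4,125/7)]
5. Canonical ring: [(4,57/7) (35/6,5) (12,5) (12,19) (28/3,19) (4,125/7)]

Clipped polygon: [(4,57/7) (35/6,5) (12,5) (12,19) (28/3,19) (4,125/7)]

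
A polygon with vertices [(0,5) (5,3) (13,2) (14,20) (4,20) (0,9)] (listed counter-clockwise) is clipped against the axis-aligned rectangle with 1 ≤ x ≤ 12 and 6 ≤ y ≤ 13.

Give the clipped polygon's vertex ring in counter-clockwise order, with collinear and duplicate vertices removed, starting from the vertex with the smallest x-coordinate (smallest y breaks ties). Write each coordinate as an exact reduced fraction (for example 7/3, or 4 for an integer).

1. After x ≥ 1: [(1,23/5) (5,3) (13,2) (14,20) (4,20) (1,47/4)]
2. After x ≤ 12: [(1,23/5) (5,3) (12,17/8) (12,20) (4,20) (1,47/4)]
3. After y ≥ 6: [(1,6) (12,6) (12,20) (4,20) (1,47/4)]
4. After y ≤ 13: [(1,6) (12,6) (12,13) (16/11,13) (1,47/4)]
5. Canonical ring: [(1,6) (12,6) (12,13) (16/11,13) (1,47/4)]

Clipped polygon: [(1,6) (12,6) (12,13) (16/11,13) (1,47/4)]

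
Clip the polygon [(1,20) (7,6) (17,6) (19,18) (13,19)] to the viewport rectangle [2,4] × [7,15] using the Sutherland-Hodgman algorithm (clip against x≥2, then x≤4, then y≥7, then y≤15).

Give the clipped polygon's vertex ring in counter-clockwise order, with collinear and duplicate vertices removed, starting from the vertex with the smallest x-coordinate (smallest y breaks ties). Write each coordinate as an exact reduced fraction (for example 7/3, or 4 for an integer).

Clipped polygon: [(22/7,15) (4,13) (4,15)]

1. After x ≥ 2: [(2,239/12) (2,53/3) (7,6) (17,6) (19,18) (13,19)]
2. After x ≤ 4: [(4,79/4) (2,239/12) (2,53/3) (4,13)]
3. After y ≥ 7: [(4,79/4) (2,239/12) (2,53/3) (4,13)]
4. After y ≤ 15: [(4,15) (22/7,15) (4,13)]
5. Canonical ring: [(22/7,15) (4,13) (4,15)]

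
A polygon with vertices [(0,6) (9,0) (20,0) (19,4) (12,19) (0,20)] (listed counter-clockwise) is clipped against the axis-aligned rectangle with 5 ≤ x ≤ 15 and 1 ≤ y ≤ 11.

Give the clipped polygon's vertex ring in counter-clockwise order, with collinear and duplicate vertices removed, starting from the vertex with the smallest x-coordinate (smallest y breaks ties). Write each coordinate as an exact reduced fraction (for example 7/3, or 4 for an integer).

1. After x ≥ 5: [(5,8/3) (9,0) (20,0) (19,4) (12,19) (5,235/12)]
2. After x ≤ 15: [(5,8/3) (9,0) (15,0) (15,88/7) (12,19) (5,235/12)]
3. After y ≥ 1: [(5,8/3) (15/2,1) (15,1) (15,88/7) (12,19) (5,235/12)]
4. After y ≤ 11: [(5,11) (5,8/3) (15/2,1) (15,1) (15,11)]
5. Canonical ring: [(5,8/3) (15/2,1) (15,1) (15,11) (5,11)]

Clipped polygon: [(5,8/3) (15/2,1) (15,1) (15,11) (5,11)]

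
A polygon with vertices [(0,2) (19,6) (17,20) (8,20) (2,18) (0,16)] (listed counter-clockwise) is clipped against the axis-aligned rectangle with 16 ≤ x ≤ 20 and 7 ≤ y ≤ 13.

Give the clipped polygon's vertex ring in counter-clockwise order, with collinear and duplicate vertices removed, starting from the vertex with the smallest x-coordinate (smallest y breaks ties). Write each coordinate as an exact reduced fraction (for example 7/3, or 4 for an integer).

Clipped polygon: [(16,7) (132/7,7) (18,13) (16,13)]

1. After x ≥ 16: [(16,102/19) (19,6) (17,20) (16,20)]
2. After x ≤ 20: [(16,102/19) (19,6) (17,20) (16,20)]
3. After y ≥ 7: [(16,7) (132/7,7) (17,20) (16,20)]
4. After y ≤ 13: [(16,13) (16,7) (132/7,7) (18,13)]
5. Canonical ring: [(16,7) (132/7,7) (18,13) (16,13)]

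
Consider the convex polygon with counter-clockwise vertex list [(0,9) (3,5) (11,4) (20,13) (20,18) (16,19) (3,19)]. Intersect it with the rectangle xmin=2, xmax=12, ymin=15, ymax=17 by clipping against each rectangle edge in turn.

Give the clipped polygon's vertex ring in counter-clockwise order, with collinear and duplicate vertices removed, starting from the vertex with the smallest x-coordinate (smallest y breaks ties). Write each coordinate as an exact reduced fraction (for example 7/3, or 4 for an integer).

Clipped polygon: [(2,15) (12,15) (12,17) (12/5,17) (2,47/3)]

1. After x ≥ 2: [(2,47/3) (2,19/3) (3,5) (11,4) (20,13) (20,18) (16,19) (3,19)]
2. After x ≤ 12: [(2,47/3) (2,19/3) (3,5) (11,4) (12,5) (12,19) (3,19)]
3. After y ≥ 15: [(2,47/3) (2,15) (12,15) (12,19) (3,19)]
4. After y ≤ 17: [(12/5,17) (2,47/3) (2,15) (12,15) (12,17)]
5. Canonical ring: [(2,15) (12,15) (12,17) (12/5,17) (2,47/3)]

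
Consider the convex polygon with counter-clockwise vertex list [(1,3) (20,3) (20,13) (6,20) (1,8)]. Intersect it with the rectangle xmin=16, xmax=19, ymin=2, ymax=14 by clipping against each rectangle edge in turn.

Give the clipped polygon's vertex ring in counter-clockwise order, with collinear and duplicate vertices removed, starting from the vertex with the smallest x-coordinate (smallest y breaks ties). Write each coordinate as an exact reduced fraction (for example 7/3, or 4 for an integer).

1. After x ≥ 16: [(16,3) (20,3) (20,13) (16,15)]
2. After x ≤ 19: [(16,3) (19,3) (19,27/2) (16,15)]
3. After y ≥ 2: [(16,3) (19,3) (19,27/2) (16,15)]
4. After y ≤ 14: [(16,14) (16,3) (19,3) (19,27/2) (18,14)]
5. Canonical ring: [(16,3) (19,3) (19,27/2) (18,14) (16,14)]

Clipped polygon: [(16,3) (19,3) (19,27/2) (18,14) (16,14)]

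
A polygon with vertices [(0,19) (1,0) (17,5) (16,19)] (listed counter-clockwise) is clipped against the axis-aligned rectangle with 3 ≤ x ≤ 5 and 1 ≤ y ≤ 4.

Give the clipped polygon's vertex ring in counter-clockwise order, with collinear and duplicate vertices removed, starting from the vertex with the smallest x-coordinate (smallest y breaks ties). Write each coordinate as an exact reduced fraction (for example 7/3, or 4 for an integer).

Clipped polygon: [(3,1) (21/5,1) (5,5/4) (5,4) (3,4)]

1. After x ≥ 3: [(3,19) (3,5/8) (17,5) (16,19)]
2. After x ≤ 5: [(5,19) (3,19) (3,5/8) (5,5/4)]
3. After y ≥ 1: [(5,19) (3,19) (3,1) (21/5,1) (5,5/4)]
4. After y ≤ 4: [(5,4) (3,4) (3,1) (21/5,1) (5,5/4)]
5. Canonical ring: [(3,1) (21/5,1) (5,5/4) (5,4) (3,4)]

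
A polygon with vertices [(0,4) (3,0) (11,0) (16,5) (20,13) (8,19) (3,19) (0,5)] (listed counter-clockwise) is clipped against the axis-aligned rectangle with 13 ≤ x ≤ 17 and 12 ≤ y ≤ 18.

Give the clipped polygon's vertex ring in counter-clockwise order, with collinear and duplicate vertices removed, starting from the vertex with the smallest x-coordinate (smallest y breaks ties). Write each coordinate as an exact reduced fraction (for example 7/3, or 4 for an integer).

1. After x ≥ 13: [(13,2) (16,5) (20,13) (13,33/2)]
2. After x ≤ 17: [(13,2) (16,5) (17,7) (17,29/2) (13,33/2)]
3. After y ≥ 12: [(13,12) (17,12) (17,29/2) (13,33/2)]
4. After y ≤ 18: [(13,12) (17,12) (17,29/2) (13,33/2)]
5. Canonical ring: [(13,12) (17,12) (17,29/2) (13,33/2)]

Clipped polygon: [(13,12) (17,12) (17,29/2) (13,33/2)]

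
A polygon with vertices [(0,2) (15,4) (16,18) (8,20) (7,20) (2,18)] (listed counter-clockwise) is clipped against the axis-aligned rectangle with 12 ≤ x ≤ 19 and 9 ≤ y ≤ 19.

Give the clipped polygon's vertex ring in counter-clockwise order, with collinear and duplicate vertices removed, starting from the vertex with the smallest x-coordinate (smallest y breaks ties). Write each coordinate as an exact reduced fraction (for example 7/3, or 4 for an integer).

1. After x ≥ 12: [(12,18/5) (15,4) (16,18) (12,19)]
2. After x ≤ 19: [(12,18/5) (15,4) (16,18) (12,19)]
3. After y ≥ 9: [(12,9) (215/14,9) (16,18) (12,19)]
4. After y ≤ 19: [(12,9) (215/14,9) (16,18) (12,19)]
5. Canonical ring: [(12,9) (215/14,9) (16,18) (12,19)]

Clipped polygon: [(12,9) (215/14,9) (16,18) (12,19)]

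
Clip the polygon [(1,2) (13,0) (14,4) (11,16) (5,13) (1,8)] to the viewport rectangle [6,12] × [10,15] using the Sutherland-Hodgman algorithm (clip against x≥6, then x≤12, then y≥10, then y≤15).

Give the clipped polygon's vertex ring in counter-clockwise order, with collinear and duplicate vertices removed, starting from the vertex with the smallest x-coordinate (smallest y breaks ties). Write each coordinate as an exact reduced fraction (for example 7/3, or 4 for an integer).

1. After x ≥ 6: [(6,7/6) (13,0) (14,4) (11,16) (6,27/2)]
2. After x ≤ 12: [(6,7/6) (12,1/6) (12,12) (11,16) (6,27/2)]
3. After y ≥ 10: [(6,10) (12,10) (12,12) (11,16) (6,27/2)]
4. After y ≤ 15: [(6,10) (12,10) (12,12) (45/4,15) (9,15) (6,27/2)]
5. Canonical ring: [(6,10) (12,10) (12,12) (45/4,15) (9,15) (6,27/2)]

Clipped polygon: [(6,10) (12,10) (12,12) (45/4,15) (9,15) (6,27/2)]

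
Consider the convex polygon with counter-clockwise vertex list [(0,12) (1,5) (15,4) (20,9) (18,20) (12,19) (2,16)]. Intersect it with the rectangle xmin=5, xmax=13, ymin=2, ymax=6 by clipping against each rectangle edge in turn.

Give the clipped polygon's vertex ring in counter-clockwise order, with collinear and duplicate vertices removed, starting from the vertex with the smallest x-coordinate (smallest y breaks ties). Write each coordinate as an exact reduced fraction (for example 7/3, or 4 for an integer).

1. After x ≥ 5: [(5,33/7) (15,4) (20,9) (18,20) (12,19) (5,169/10)]
2. After x ≤ 13: [(5,33/7) (13,29/7) (13,115/6) (12,19) (5,169/10)]
3. After y ≥ 2: [(5,33/7) (13,29/7) (13,115/6) (12,19) (5,169/10)]
4. After y ≤ 6: [(5,6) (5,33/7) (13,29/7) (13,6)]
5. Canonical ring: [(5,33/7) (13,29/7) (13,6) (5,6)]

Clipped polygon: [(5,33/7) (13,29/7) (13,6) (5,6)]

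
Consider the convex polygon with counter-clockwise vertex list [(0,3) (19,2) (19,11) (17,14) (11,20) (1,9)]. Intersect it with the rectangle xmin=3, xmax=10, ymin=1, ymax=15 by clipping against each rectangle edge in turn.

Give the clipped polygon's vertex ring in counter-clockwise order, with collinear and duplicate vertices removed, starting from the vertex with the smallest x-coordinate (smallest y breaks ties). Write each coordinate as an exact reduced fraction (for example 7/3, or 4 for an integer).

1. After x ≥ 3: [(3,54/19) (19,2) (19,11) (17,14) (11,20) (3,56/5)]
2. After x ≤ 10: [(3,54/19) (10,47/19) (10,189/10) (3,56/5)]
3. After y ≥ 1: [(3,54/19) (10,47/19) (10,189/10) (3,56/5)]
4. After y ≤ 15: [(3,54/19) (10,47/19) (10,15) (71/11,15) (3,56/5)]
5. Canonical ring: [(3,54/19) (10,47/19) (10,15) (71/11,15) (3,56/5)]

Clipped polygon: [(3,54/19) (10,47/19) (10,15) (71/11,15) (3,56/5)]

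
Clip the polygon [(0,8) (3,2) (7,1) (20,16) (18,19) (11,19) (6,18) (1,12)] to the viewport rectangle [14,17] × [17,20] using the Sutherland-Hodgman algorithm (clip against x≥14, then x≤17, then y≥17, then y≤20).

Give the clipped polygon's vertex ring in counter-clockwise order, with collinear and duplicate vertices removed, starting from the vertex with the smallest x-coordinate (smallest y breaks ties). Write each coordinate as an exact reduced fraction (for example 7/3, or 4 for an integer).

Clipped polygon: [(14,17) (17,17) (17,19) (14,19)]

1. After x ≥ 14: [(14,118/13) (20,16) (18,19) (14,19)]
2. After x ≤ 17: [(14,118/13) (17,163/13) (17,19) (14,19)]
3. After y ≥ 17: [(14,17) (17,17) (17,19) (14,19)]
4. After y ≤ 20: [(14,17) (17,17) (17,19) (14,19)]
5. Canonical ring: [(14,17) (17,17) (17,19) (14,19)]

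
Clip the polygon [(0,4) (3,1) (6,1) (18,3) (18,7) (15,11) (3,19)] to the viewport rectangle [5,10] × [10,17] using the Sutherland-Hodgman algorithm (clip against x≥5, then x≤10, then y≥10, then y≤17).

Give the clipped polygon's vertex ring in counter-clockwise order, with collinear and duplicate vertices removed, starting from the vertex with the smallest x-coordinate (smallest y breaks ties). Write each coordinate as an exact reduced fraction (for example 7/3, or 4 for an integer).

Clipped polygon: [(5,10) (10,10) (10,43/3) (6,17) (5,17)]

1. After x ≥ 5: [(5,1) (6,1) (18,3) (18,7) (15,11) (5,53/3)]
2. After x ≤ 10: [(5,1) (6,1) (10,5/3) (10,43/3) (5,53/3)]
3. After y ≥ 10: [(5,10) (10,10) (10,43/3) (5,53/3)]
4. After y ≤ 17: [(5,17) (5,10) (10,10) (10,43/3) (6,17)]
5. Canonical ring: [(5,10) (10,10) (10,43/3) (6,17) (5,17)]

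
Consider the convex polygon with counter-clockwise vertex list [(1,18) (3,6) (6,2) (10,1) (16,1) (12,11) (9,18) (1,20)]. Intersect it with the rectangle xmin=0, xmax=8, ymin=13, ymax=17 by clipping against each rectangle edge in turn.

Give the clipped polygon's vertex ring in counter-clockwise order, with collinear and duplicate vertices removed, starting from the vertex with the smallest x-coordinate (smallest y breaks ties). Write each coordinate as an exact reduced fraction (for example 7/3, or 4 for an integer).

1. After x ≥ 0: [(1,18) (3,6) (6,2) (10,1) (16,1) (12,11) (9,18) (1,20)]
2. After x ≤ 8: [(1,18) (3,6) (6,2) (8,3/2) (8,73/4) (1,20)]
3. After y ≥ 13: [(1,18) (11/6,13) (8,13) (8,73/4) (1,20)]
4. After y ≤ 17: [(7/6,17) (11/6,13) (8,13) (8,17)]
5. Canonical ring: [(7/6,17) (11/6,13) (8,13) (8,17)]

Clipped polygon: [(7/6,17) (11/6,13) (8,13) (8,17)]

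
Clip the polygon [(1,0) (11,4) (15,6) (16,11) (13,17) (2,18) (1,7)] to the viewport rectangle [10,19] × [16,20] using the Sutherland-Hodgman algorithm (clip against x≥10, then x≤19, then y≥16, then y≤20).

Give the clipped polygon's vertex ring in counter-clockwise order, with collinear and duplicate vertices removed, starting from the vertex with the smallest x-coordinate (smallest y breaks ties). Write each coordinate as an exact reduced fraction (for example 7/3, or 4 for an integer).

1. After x ≥ 10: [(10,18/5) (11,4) (15,6) (16,11) (13,17) (10,190/11)]
2. After x ≤ 19: [(10,18/5) (11,4) (15,6) (16,11) (13,17) (10,190/11)]
3. After y ≥ 16: [(10,16) (27/2,16) (13,17) (10,190/11)]
4. After y ≤ 20: [(10,16) (27/2,16) (13,17) (10,190/11)]
5. Canonical ring: [(10,16) (27/2,16) (13,17) (10,190/11)]

Clipped polygon: [(10,16) (27/2,16) (13,17) (10,190/11)]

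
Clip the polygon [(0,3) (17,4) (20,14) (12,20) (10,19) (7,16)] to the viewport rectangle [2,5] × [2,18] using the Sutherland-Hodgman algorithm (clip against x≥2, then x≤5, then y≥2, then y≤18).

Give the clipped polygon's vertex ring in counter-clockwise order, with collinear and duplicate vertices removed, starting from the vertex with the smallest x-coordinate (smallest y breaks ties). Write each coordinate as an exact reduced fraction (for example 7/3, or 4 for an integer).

Clipped polygon: [(2,53/17) (5,56/17) (5,86/7) (2,47/7)]

1. After x ≥ 2: [(2,47/7) (2,53/17) (17,4) (20,14) (12,20) (10,19) (7,16)]
2. After x ≤ 5: [(5,86/7) (2,47/7) (2,53/17) (5,56/17)]
3. After y ≥ 2: [(5,86/7) (2,47/7) (2,53/17) (5,56/17)]
4. After y ≤ 18: [(5,86/7) (2,47/7) (2,53/17) (5,56/17)]
5. Canonical ring: [(2,53/17) (5,56/17) (5,86/7) (2,47/7)]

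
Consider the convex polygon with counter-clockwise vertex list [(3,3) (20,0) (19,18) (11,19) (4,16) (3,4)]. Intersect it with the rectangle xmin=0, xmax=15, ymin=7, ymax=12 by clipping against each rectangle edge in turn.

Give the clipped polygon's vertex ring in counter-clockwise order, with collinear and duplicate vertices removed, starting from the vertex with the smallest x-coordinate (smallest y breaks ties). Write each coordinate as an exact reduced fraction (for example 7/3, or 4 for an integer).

Clipped polygon: [(13/4,7) (15,7) (15,12) (11/3,12)]

1. After x ≥ 0: [(3,3) (20,0) (19,18) (11,19) (4,16) (3,4)]
2. After x ≤ 15: [(3,3) (15,15/17) (15,37/2) (11,19) (4,16) (3,4)]
3. After y ≥ 7: [(15,7) (15,37/2) (11,19) (4,16) (13/4,7)]
4. After y ≤ 12: [(15,7) (15,12) (11/3,12) (13/4,7)]
5. Canonical ring: [(13/4,7) (15,7) (15,12) (11/3,12)]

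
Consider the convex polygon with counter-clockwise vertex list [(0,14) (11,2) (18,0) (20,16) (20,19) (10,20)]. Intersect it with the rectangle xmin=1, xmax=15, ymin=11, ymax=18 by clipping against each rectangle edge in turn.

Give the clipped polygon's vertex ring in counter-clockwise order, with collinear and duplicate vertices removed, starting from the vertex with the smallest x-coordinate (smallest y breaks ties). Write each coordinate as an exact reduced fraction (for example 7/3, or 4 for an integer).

1. After x ≥ 1: [(1,73/5) (1,142/11) (11,2) (18,0) (20,16) (20,19) (10,20)]
2. After x ≤ 15: [(1,73/5) (1,142/11) (11,2) (15,6/7) (15,39/2) (10,20)]
3. After y ≥ 11: [(1,73/5) (1,142/11) (11/4,11) (15,11) (15,39/2) (10,20)]
4. After y ≤ 18: [(20/3,18) (1,73/5) (1,142/11) (11/4,11) (15,11) (15,18)]
5. Canonical ring: [(1,142/11) (11/4,11) (15,11) (15,18) (20/3,18) (1,73/5)]

Clipped polygon: [(1,142/11) (11/4,11) (15,11) (15,18) (20/3,18) (1,73/5)]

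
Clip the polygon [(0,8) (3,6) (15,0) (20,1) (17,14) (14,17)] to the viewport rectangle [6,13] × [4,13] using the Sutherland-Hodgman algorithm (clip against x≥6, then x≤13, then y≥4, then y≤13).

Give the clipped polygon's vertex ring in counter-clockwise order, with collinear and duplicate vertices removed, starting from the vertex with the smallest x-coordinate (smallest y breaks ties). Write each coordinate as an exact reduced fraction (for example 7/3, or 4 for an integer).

1. After x ≥ 6: [(6,83/7) (6,9/2) (15,0) (20,1) (17,14) (14,17)]
2. After x ≤ 13: [(13,229/14) (6,83/7) (6,9/2) (13,1)]
3. After y ≥ 4: [(13,4) (13,229/14) (6,83/7) (6,9/2) (7,4)]
4. After y ≤ 13: [(13,4) (13,13) (70/9,13) (6,83/7) (6,9/2) (7,4)]
5. Canonical ring: [(6,9/2) (7,4) (13,4) (13,13) (70/9,13) (6,83/7)]

Clipped polygon: [(6,9/2) (7,4) (13,4) (13,13) (70/9,13) (6,83/7)]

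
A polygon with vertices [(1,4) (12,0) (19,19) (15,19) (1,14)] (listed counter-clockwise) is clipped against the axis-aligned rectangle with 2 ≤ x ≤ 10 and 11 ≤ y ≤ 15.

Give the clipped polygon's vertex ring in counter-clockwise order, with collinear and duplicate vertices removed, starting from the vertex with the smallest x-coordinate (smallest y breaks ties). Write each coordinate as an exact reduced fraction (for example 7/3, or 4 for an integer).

1. After x ≥ 2: [(2,40/11) (12,0) (19,19) (15,19) (2,201/14)]
2. After x ≤ 10: [(2,40/11) (10,8/11) (10,241/14) (2,201/14)]
3. After y ≥ 11: [(2,11) (10,11) (10,241/14) (2,201/14)]
4. After y ≤ 15: [(2,11) (10,11) (10,15) (19/5,15) (2,201/14)]
5. Canonical ring: [(2,11) (10,11) (10,15) (19/5,15) (2,201/14)]

Clipped polygon: [(2,11) (10,11) (10,15) (19/5,15) (2,201/14)]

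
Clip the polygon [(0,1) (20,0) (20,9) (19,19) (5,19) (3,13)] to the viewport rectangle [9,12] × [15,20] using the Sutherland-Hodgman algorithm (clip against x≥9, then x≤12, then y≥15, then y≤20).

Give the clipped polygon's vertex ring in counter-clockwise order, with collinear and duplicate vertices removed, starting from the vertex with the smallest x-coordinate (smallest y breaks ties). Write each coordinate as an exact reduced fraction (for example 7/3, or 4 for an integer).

Clipped polygon: [(9,15) (12,15) (12,19) (9,19)]

1. After x ≥ 9: [(9,11/20) (20,0) (20,9) (19,19) (9,19)]
2. After x ≤ 12: [(9,11/20) (12,2/5) (12,19) (9,19)]
3. After y ≥ 15: [(9,15) (12,15) (12,19) (9,19)]
4. After y ≤ 20: [(9,15) (12,15) (12,19) (9,19)]
5. Canonical ring: [(9,15) (12,15) (12,19) (9,19)]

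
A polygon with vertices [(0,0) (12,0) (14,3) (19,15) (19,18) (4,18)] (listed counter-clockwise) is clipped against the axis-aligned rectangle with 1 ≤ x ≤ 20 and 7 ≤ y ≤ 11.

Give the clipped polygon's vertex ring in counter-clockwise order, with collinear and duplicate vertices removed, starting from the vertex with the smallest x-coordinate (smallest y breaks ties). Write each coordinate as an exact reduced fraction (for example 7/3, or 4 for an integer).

1. After x ≥ 1: [(1,9/2) (1,0) (12,0) (14,3) (19,15) (19,18) (4,18)]
2. After x ≤ 20: [(1,9/2) (1,0) (12,0) (14,3) (19,15) (19,18) (4,18)]
3. After y ≥ 7: [(14/9,7) (47/3,7) (19,15) (19,18) (4,18)]
4. After y ≤ 11: [(22/9,11) (14/9,7) (47/3,7) (52/3,11)]
5. Canonical ring: [(14/9,7) (47/3,7) (52/3,11) (22/9,11)]

Clipped polygon: [(14/9,7) (47/3,7) (52/3,11) (22/9,11)]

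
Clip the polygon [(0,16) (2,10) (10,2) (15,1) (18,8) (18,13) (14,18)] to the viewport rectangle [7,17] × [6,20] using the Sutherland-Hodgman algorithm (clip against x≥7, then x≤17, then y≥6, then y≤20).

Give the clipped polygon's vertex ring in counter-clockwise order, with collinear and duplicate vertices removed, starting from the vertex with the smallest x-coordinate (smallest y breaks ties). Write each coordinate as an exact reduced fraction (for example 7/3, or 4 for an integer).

Clipped polygon: [(7,6) (17,6) (17,57/4) (14,18) (7,17)]

1. After x ≥ 7: [(7,17) (7,5) (10,2) (15,1) (18,8) (18,13) (14,18)]
2. After x ≤ 17: [(7,17) (7,5) (10,2) (15,1) (17,17/3) (17,57/4) (14,18)]
3. After y ≥ 6: [(7,17) (7,6) (17,6) (17,57/4) (14,18)]
4. After y ≤ 20: [(7,17) (7,6) (17,6) (17,57/4) (14,18)]
5. Canonical ring: [(7,6) (17,6) (17,57/4) (14,18) (7,17)]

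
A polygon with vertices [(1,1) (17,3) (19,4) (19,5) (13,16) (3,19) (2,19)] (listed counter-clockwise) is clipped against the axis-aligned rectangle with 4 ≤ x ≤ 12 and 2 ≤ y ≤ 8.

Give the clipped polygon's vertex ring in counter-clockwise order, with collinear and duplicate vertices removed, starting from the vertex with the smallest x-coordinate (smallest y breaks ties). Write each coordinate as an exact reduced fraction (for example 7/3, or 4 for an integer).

Clipped polygon: [(4,2) (9,2) (12,19/8) (12,8) (4,8)]

1. After x ≥ 4: [(4,11/8) (17,3) (19,4) (19,5) (13,16) (4,187/10)]
2. After x ≤ 12: [(4,11/8) (12,19/8) (12,163/10) (4,187/10)]
3. After y ≥ 2: [(4,2) (9,2) (12,19/8) (12,163/10) (4,187/10)]
4. After y ≤ 8: [(4,8) (4,2) (9,2) (12,19/8) (12,8)]
5. Canonical ring: [(4,2) (9,2) (12,19/8) (12,8) (4,8)]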